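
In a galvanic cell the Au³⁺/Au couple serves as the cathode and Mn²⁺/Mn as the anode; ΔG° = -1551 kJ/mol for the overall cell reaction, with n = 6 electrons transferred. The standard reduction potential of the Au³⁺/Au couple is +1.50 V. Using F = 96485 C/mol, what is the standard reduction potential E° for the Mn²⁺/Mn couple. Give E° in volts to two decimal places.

E°cell = −ΔG°/(nF) = −(-1551×10³)/((6)(96485)) = +2.679 V.
Since Au³⁺/Au is the cathode and Mn²⁺/Mn the anode, E°cell = E°(Au³⁺/Au) − E°(Mn²⁺/Mn).
So E°(Mn²⁺/Mn) = E°(Au³⁺/Au) − E°cell = (+1.50) − (+2.679) = -1.18 V.

-1.18 V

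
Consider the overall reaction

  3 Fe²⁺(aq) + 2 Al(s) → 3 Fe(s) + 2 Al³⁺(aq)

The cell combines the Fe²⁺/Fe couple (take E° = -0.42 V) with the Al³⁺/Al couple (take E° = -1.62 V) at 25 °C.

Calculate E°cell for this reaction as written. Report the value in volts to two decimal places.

The Fe²⁺/Fe couple has the higher reduction potential, so it is the cathode; Al³⁺/Al is oxidised at the anode.
E°cell = E°(cathode) − E°(anode) = (-0.42) − (-1.62) = +1.20 V.

+1.20 V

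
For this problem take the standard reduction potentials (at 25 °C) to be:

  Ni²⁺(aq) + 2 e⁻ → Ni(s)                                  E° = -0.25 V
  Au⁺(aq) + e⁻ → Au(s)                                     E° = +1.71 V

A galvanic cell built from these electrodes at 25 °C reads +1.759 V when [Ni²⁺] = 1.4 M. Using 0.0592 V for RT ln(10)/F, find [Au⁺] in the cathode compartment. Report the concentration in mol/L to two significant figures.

0.00048 M

Au⁺/Au is the cathode, Ni²⁺/Ni the anode: E°cell = +1.96 V, n = 2.
Overall reaction: 2 Au⁺(aq) + Ni(s) → 2 Au(s) + Ni²⁺(aq); Q = [Ni²⁺]^1/[Au⁺]^2.
From E = E° − (0.0592/n) log Q: log Q = (E° − E)·n/0.0592 = (+1.96 − (+1.759))·2/0.0592 = 6.7905.
So 2·log[Au⁺] = 1·log(1.4) − log Q = 0.1461 − (6.7905) = -6.6444; log[Au⁺] = -6.6444 / 2 = -3.3222; [Au⁺] = 10^(-3.3222) ≈ 0.00048 M.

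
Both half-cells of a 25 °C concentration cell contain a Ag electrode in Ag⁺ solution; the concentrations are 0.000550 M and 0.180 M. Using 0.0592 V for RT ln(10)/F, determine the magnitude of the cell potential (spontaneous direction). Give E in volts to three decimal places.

+0.149 V

For a concentration cell E°cell = 0. The 0.180 M side is the cathode (reduction is favoured where [Ag⁺] is higher).
With n = 1, E = −(0.0592/1) log([Ag⁺]ₐₙ/[Ag⁺]꜀ₐₜ) = −(0.0592/1) log(0.00055/0.18) = −(0.0592/1)(-2.515) = +0.149 V.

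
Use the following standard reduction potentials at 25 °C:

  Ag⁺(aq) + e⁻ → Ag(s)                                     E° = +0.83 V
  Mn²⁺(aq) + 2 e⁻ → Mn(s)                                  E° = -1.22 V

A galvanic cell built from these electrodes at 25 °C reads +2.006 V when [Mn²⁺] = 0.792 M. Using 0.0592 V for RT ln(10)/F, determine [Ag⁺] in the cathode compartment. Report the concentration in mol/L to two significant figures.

Ag⁺/Ag is the cathode, Mn²⁺/Mn the anode: E°cell = +2.05 V, n = 2.
Overall reaction: 2 Ag⁺(aq) + Mn(s) → 2 Ag(s) + Mn²⁺(aq); Q = [Mn²⁺]^1/[Ag⁺]^2.
From E = E° − (0.0592/n) log Q: log Q = (E° − E)·n/0.0592 = (+2.05 − (+2.006))·2/0.0592 = 1.4865.
So 2·log[Ag⁺] = 1·log(0.792) − log Q = -0.1013 − (1.4865) = -1.5878; log[Ag⁺] = -1.5878 / 2 = -0.7939; [Ag⁺] = 10^(-0.7939) ≈ 0.16 M.

0.16 M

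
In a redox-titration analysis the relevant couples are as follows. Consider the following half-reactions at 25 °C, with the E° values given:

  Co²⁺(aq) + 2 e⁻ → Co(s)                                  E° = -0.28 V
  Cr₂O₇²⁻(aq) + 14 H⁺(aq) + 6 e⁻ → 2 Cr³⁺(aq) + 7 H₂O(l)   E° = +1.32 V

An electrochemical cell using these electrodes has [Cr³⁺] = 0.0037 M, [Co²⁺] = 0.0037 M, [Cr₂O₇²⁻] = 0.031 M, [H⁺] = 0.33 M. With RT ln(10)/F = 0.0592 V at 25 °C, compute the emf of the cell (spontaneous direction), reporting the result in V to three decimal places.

+1.639 V

Cr₂O₇²⁻/Cr³⁺ is the cathode (higher E°), Co²⁺/Co the anode: E°cell = +1.32 − (-0.28) = +1.60 V, n = 6.
Overall: Cr₂O₇²⁻(aq) + 14 H⁺(aq) + 3 Co(s) → 2 Cr³⁺(aq) + 7 H₂O(l) + 3 Co²⁺(aq)
Q = [Cr³⁺]^2·[Co²⁺]^3 / ([Cr₂O₇²⁻]·[H⁺]^14); log Q = -3.910.
E = E° − (0.0592/n) log Q = +1.60 − (0.0592/6)(-3.910) = +1.639 V.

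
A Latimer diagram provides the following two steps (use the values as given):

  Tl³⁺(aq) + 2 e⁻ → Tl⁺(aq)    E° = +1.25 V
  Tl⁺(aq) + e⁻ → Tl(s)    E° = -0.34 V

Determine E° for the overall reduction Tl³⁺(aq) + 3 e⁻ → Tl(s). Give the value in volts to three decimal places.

+0.720 V

Adding the free-energy changes (−nFE°) of the two steps gives −n₃FE°₃ = −n₁FE°₁ − n₂FE°₂.
E°₃ = (2×+1.25 + 1×-0.34) / 3 = (+2.160) / 3 = +0.720 V.
Simply averaging or adding the two E° values would be wrong; the electron-weighted sum is required.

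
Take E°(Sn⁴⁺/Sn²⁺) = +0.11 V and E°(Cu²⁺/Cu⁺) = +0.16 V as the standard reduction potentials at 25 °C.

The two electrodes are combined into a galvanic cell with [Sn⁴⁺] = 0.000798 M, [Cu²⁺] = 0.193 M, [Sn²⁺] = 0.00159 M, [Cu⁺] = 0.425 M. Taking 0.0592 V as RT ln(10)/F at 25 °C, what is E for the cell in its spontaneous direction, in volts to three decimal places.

Cu²⁺/Cu⁺ is the cathode (higher E°), Sn⁴⁺/Sn²⁺ the anode: E°cell = +0.16 − (+0.11) = +0.05 V, n = 2.
Overall: 2 Cu²⁺(aq) + Sn²⁺(aq) → 2 Cu⁺(aq) + Sn⁴⁺(aq)
Q = [Cu⁺]^2·[Sn⁴⁺] / ([Cu²⁺]^2·[Sn²⁺]); log Q = 0.386.
E = E° − (0.0592/n) log Q = +0.05 − (0.0592/2)(0.386) = +0.039 V.

+0.039 V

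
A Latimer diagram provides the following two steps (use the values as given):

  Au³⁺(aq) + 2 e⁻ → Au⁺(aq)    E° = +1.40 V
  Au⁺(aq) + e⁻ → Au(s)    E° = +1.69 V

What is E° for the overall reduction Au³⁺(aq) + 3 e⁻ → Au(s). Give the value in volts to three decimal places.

Adding the free-energy changes (−nFE°) of the two steps gives −n₃FE°₃ = −n₁FE°₁ − n₂FE°₂.
E°₃ = (2×+1.40 + 1×+1.69) / 3 = (+4.490) / 3 = +1.497 V.

+1.497 V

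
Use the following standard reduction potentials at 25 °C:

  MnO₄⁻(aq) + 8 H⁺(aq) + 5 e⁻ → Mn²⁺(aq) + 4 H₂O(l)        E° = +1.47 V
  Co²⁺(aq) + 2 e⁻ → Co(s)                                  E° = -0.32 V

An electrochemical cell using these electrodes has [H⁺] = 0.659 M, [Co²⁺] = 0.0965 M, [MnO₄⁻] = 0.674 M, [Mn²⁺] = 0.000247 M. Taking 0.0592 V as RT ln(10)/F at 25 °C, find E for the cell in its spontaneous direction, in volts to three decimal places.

+1.844 V

MnO₄⁻/Mn²⁺ is the cathode (higher E°), Co²⁺/Co the anode: E°cell = +1.47 − (-0.32) = +1.79 V, n = 10.
Overall: 2 MnO₄⁻(aq) + 16 H⁺(aq) + 5 Co(s) → 2 Mn²⁺(aq) + 8 H₂O(l) + 5 Co²⁺(aq)
Q = [Mn²⁺]^2·[Co²⁺]^5 / ([MnO₄⁻]^2·[H⁺]^16); log Q = -9.051.
E = E° − (0.0592/n) log Q = +1.79 − (0.0592/10)(-9.051) = +1.844 V.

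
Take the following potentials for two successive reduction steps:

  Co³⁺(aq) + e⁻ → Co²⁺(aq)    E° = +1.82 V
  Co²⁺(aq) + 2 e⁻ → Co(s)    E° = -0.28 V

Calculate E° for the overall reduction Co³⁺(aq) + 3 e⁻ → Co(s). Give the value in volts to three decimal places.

+0.420 V

Since ΔG° = −nFE° is additive over sequential reductions, n₃E°₃ = n₁E°₁ + n₂E°₂.
E°₃ = (1×+1.82 + 2×-0.28) / 3 = (+1.260) / 3 = +0.420 V.
E° values themselves are not directly additive — weighting by electron count is essential.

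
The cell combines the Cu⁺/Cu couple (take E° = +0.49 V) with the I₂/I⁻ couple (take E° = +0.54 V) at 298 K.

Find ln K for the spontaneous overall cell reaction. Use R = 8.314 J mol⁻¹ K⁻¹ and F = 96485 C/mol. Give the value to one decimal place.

3.9

Cathode: I₂/I⁻; anode: Cu⁺/Cu. E°cell = (+0.54) − (+0.49) = +0.05 V, with n = 2.
ΔG° = −nFE° = −RT ln K, so ln K = nFE°/(RT) = (2)(96485)(+0.05) / ((8.314)(298)) = 3.894.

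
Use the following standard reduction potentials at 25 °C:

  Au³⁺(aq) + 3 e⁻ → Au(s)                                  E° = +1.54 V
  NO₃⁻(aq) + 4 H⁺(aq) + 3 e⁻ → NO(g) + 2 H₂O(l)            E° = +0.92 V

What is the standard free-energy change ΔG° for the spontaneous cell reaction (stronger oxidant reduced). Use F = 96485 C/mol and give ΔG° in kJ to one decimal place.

-179.5 kJ

Au³⁺/Au (E° = +1.54 V) is the cathode; NO₃⁻/NO (E° = +0.92 V) is the anode, so E°cell = +0.62 V.
Balancing electrons gives n = 3 (lcm of 3 and 3).
ΔG° = −nFE° = −(3)(96485)(+0.62) = -179,462 J = -179.5 kJ.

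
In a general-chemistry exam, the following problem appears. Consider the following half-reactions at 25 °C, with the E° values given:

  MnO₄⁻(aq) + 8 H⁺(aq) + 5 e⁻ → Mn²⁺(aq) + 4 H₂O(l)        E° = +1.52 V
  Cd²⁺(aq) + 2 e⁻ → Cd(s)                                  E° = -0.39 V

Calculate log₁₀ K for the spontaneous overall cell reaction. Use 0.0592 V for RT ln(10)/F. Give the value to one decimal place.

322.6

Cathode: MnO₄⁻/Mn²⁺; anode: Cd²⁺/Cd. E°cell = +1.91 V, n = 10.
log K = nE°cell / 0.0592 = (10)(+1.91) / 0.0592 = 322.6.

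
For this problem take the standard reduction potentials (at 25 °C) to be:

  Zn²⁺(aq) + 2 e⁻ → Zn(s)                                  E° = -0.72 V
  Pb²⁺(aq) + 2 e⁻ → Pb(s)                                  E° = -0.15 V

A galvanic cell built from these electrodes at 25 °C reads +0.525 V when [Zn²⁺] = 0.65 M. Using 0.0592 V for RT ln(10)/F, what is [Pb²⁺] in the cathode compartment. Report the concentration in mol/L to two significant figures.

Pb²⁺/Pb is the cathode, Zn²⁺/Zn the anode: E°cell = +0.57 V, n = 2.
Overall reaction: Pb²⁺(aq) + Zn(s) → Pb(s) + Zn²⁺(aq); Q = [Zn²⁺]^1/[Pb²⁺]^1.
From E = E° − (0.0592/n) log Q: log Q = (E° − E)·n/0.0592 = (+0.57 − (+0.525))·2/0.0592 = 1.5203.
So 1·log[Pb²⁺] = 1·log(0.65) − log Q = -0.1871 − (1.5203) = -1.7074; [Pb²⁺] = 10^(-1.7074) ≈ 0.020 M.

0.020 M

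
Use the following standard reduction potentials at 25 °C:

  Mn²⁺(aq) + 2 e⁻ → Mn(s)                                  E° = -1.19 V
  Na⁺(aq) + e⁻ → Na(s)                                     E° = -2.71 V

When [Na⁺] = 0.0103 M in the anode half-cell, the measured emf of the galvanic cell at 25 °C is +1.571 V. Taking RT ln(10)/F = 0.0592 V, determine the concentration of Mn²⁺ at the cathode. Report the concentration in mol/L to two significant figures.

0.0056 M

Mn²⁺/Mn is the cathode, Na⁺/Na the anode: E°cell = +1.52 V, n = 2.
Overall reaction: Mn²⁺(aq) + 2 Na(s) → Mn(s) + 2 Na⁺(aq); Q = [Na⁺]^2/[Mn²⁺]^1.
From E = E° − (0.0592/n) log Q: log Q = (E° − E)·n/0.0592 = (+1.52 − (+1.571))·2/0.0592 = -1.7230.
So 1·log[Mn²⁺] = 2·log(0.0103) − log Q = -3.9743 − (-1.7230) = -2.2513; [Mn²⁺] = 10^(-2.2513) ≈ 0.0056 M.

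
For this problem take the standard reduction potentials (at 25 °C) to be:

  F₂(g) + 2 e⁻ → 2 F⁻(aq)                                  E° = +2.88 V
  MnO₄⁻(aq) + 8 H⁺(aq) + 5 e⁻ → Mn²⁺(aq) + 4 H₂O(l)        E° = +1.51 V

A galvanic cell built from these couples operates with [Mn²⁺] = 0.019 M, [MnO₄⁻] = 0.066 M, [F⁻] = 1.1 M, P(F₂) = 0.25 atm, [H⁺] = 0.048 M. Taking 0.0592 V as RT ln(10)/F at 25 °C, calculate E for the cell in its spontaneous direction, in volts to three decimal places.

+1.468 V

F₂/F⁻ is the cathode (higher E°), MnO₄⁻/Mn²⁺ the anode: E°cell = +2.88 − (+1.51) = +1.37 V, n = 10.
Overall: 5 F₂(g) + 2 Mn²⁺(aq) + 8 H₂O(l) → 10 F⁻(aq) + 2 MnO₄⁻(aq) + 16 H⁺(aq)
Q = [F⁻]^10·[MnO₄⁻]^2·[H⁺]^16 / (P(F₂)^5·[Mn²⁺]^2); log Q = -16.594.
E = E° − (0.0592/n) log Q = +1.37 − (0.0592/10)(-16.594) = +1.468 V.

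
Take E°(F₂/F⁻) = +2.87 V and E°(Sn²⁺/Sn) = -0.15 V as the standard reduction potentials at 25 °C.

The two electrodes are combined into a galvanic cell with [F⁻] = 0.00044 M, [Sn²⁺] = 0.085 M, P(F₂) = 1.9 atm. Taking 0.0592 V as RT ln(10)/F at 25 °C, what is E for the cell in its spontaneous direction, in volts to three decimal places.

F₂/F⁻ is the cathode (higher E°), Sn²⁺/Sn the anode: E°cell = +2.87 − (-0.15) = +3.02 V, n = 2.
Overall: F₂(g) + Sn(s) → 2 F⁻(aq) + Sn²⁺(aq)
Q = [F⁻]^2·[Sn²⁺] / (P(F₂)); log Q = -8.062.
E = E° − (0.0592/n) log Q = +3.02 − (0.0592/2)(-8.062) = +3.259 V.

+3.259 V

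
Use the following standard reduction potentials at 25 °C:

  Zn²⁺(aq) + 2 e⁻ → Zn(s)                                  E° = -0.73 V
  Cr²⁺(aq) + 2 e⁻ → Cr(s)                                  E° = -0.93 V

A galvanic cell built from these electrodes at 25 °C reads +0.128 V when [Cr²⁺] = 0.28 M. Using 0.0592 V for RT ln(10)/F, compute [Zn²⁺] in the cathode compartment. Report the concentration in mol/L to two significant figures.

Zn²⁺/Zn is the cathode, Cr²⁺/Cr the anode: E°cell = +0.20 V, n = 2.
Overall reaction: Zn²⁺(aq) + Cr(s) → Zn(s) + Cr²⁺(aq); Q = [Cr²⁺]^1/[Zn²⁺]^1.
From E = E° − (0.0592/n) log Q: log Q = (E° − E)·n/0.0592 = (+0.20 − (+0.128))·2/0.0592 = 2.4324.
So 1·log[Zn²⁺] = 1·log(0.28) − log Q = -0.5528 − (2.4324) = -2.9852; [Zn²⁺] = 10^(-2.9852) ≈ 0.0010 M.

0.0010 M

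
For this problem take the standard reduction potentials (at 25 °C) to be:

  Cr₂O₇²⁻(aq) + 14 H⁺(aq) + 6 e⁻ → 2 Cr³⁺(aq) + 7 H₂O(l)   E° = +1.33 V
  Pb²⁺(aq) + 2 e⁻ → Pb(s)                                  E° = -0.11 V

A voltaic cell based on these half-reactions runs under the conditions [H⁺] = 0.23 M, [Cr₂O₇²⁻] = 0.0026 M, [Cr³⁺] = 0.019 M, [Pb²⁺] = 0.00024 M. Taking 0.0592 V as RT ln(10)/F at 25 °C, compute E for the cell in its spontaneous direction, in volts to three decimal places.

+1.467 V

Cr₂O₇²⁻/Cr³⁺ is the cathode (higher E°), Pb²⁺/Pb the anode: E°cell = +1.33 − (-0.11) = +1.44 V, n = 6.
Overall: Cr₂O₇²⁻(aq) + 14 H⁺(aq) + 3 Pb(s) → 2 Cr³⁺(aq) + 7 H₂O(l) + 3 Pb²⁺(aq)
Q = [Cr³⁺]^2·[Pb²⁺]^3 / ([Cr₂O₇²⁻]·[H⁺]^14); log Q = -2.781.
E = E° − (0.0592/n) log Q = +1.44 − (0.0592/6)(-2.781) = +1.467 V.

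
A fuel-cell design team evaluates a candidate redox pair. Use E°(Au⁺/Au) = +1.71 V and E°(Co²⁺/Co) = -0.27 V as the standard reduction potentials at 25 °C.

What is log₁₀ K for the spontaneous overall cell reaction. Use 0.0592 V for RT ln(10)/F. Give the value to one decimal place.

66.9

Cathode: Au⁺/Au; anode: Co²⁺/Co. E°cell = +1.98 V, n = 2.
log K = nE°cell / 0.0592 = (2)(+1.98) / 0.0592 = 66.9.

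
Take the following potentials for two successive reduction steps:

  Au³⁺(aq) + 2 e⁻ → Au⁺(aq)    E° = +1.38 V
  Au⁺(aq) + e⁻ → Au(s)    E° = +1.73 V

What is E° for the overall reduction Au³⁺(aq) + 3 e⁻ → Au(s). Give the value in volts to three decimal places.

+1.497 V

Adding the free-energy changes (−nFE°) of the two steps gives −n₃FE°₃ = −n₁FE°₁ − n₂FE°₂.
E°₃ = (2×+1.38 + 1×+1.73) / 3 = (+4.490) / 3 = +1.497 V.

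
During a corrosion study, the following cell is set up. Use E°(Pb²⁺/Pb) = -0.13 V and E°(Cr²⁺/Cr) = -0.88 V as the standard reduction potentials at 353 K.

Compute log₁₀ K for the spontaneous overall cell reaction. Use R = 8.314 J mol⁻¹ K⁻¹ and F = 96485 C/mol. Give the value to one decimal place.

Cathode: Pb²⁺/Pb; anode: Cr²⁺/Cr. E°cell = (-0.13) − (-0.88) = +0.75 V, with n = 2.
ΔG° = −nFE° = −RT ln K, so ln K = nFE°/(RT) = (2)(96485)(+0.75) / ((8.314)(353)) = 49.314.
log₁₀ K = 49.314 / ln 10 = 21.4.

21.4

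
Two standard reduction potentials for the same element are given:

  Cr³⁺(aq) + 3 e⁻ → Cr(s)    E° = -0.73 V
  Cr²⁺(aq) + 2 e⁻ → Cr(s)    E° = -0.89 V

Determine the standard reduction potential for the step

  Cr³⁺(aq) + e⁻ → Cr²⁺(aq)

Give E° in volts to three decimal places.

-0.410 V

Sequential free energies add, so n₃E°₃ = n₁E°₁ + n₂E°₂.
With n₃ = 3, and the known step contributing 2×(-0.89) V, the unknown satisfies 1·E° = 3×(-0.73) − 2×(-0.89) = -0.410.
E° = -0.410 / 1 = -0.410 V.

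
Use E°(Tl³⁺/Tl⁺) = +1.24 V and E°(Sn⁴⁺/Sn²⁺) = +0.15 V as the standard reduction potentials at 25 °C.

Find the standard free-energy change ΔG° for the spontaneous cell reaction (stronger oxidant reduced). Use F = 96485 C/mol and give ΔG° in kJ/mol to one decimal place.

Tl³⁺/Tl⁺ (E° = +1.24 V) is the cathode; Sn⁴⁺/Sn²⁺ (E° = +0.15 V) is the anode, so E°cell = +1.09 V.
Balancing electrons gives n = 2 (lcm of 2 and 2).
ΔG° = −nFE° = −(2)(96485)(+1.09) = -210,337 J = -210.3 kJ/mol.

-210.3 kJ/mol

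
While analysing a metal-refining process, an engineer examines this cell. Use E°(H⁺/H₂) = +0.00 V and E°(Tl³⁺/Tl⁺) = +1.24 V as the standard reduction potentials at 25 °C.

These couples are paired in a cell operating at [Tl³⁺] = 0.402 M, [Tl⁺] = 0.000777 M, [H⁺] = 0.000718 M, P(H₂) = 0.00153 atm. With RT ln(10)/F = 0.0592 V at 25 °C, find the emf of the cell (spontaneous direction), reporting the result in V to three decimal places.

+1.423 V

Tl³⁺/Tl⁺ is the cathode (higher E°), H⁺/H₂ the anode: E°cell = +1.24 − (+0.00) = +1.24 V, n = 2.
Overall: Tl³⁺(aq) + H₂(g) → Tl⁺(aq) + 2 H⁺(aq)
Q = [Tl⁺]·[H⁺]^2 / ([Tl³⁺]·P(H₂)); log Q = -6.186.
E = E° − (0.0592/n) log Q = +1.24 − (0.0592/2)(-6.186) = +1.423 V.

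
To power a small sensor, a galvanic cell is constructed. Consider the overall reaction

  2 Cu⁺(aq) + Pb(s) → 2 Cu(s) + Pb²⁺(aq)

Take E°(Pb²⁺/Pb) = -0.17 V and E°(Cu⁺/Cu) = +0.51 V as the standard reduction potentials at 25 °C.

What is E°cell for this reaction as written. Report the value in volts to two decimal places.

+0.68 V

The Cu⁺/Cu couple has the higher reduction potential, so it is the cathode; Pb²⁺/Pb is oxidised at the anode.
E°cell = E°(cathode) − E°(anode) = (+0.51) − (-0.17) = +0.68 V.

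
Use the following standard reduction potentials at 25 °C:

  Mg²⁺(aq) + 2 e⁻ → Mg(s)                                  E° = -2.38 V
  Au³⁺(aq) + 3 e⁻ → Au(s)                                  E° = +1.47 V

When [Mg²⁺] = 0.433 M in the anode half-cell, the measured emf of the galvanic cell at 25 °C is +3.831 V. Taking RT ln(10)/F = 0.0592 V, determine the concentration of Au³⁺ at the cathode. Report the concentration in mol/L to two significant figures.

Au³⁺/Au is the cathode, Mg²⁺/Mg the anode: E°cell = +3.85 V, n = 6.
Overall reaction: 2 Au³⁺(aq) + 3 Mg(s) → 2 Au(s) + 3 Mg²⁺(aq); Q = [Mg²⁺]^3/[Au³⁺]^2.
From E = E° − (0.0592/n) log Q: log Q = (E° − E)·n/0.0592 = (+3.85 − (+3.831))·6/0.0592 = 1.9257.
So 2·log[Au³⁺] = 3·log(0.433) − log Q = -1.0905 − (1.9257) = -3.0162; log[Au³⁺] = -3.0162 / 2 = -1.5081; [Au³⁺] = 10^(-1.5081) ≈ 0.031 M.

0.031 M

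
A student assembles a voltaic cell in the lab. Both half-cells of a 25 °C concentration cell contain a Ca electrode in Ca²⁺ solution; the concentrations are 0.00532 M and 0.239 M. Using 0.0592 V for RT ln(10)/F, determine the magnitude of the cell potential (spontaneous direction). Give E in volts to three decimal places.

For a concentration cell E°cell = 0. The 0.239 M side is the cathode (reduction is favoured where [Ca²⁺] is higher).
With n = 2, E = −(0.0592/2) log([Ca²⁺]ₐₙ/[Ca²⁺]꜀ₐₜ) = −(0.0592/2) log(0.00532/0.239) = −(0.0592/2)(-1.652) = +0.049 V.

+0.049 V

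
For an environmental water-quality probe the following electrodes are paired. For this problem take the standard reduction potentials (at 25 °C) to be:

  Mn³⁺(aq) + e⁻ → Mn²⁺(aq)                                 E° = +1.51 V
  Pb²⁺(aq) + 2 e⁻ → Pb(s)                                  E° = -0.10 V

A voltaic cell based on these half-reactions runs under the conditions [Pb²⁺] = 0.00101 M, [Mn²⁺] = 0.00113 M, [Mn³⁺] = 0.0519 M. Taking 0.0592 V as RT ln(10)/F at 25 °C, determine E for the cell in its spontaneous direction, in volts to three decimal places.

+1.797 V

Mn³⁺/Mn²⁺ is the cathode (higher E°), Pb²⁺/Pb the anode: E°cell = +1.51 − (-0.10) = +1.61 V, n = 2.
Overall: 2 Mn³⁺(aq) + Pb(s) → 2 Mn²⁺(aq) + Pb²⁺(aq)
Q = [Mn²⁺]^2·[Pb²⁺] / ([Mn³⁺]^2); log Q = -6.320.
E = E° − (0.0592/n) log Q = +1.61 − (0.0592/2)(-6.320) = +1.797 V.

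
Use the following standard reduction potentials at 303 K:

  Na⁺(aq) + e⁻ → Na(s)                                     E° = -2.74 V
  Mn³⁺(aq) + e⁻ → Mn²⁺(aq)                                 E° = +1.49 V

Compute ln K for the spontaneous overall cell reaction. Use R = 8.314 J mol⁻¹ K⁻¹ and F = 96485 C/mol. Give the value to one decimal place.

Cathode: Mn³⁺/Mn²⁺; anode: Na⁺/Na. E°cell = (+1.49) − (-2.74) = +4.23 V, with n = 1.
ΔG° = −nFE° = −RT ln K, so ln K = nFE°/(RT) = (1)(96485)(+4.23) / ((8.314)(303)) = 162.012.

162.0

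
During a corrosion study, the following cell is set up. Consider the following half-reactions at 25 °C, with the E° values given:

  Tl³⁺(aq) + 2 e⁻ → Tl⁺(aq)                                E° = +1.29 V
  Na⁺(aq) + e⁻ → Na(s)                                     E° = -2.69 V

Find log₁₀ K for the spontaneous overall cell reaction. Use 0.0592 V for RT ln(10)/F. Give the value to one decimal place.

134.5

Cathode: Tl³⁺/Tl⁺; anode: Na⁺/Na. E°cell = +3.98 V, n = 2.
log K = nE°cell / 0.0592 = (2)(+3.98) / 0.0592 = 134.5.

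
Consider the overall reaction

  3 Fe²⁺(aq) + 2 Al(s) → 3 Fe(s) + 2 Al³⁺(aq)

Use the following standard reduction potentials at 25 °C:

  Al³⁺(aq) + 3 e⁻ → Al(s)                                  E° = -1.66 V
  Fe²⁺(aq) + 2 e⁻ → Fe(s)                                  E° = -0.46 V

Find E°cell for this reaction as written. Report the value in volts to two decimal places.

+1.20 V

The Fe²⁺/Fe couple has the higher reduction potential, so it is the cathode; Al³⁺/Al is oxidised at the anode.
E°cell = E°(cathode) − E°(anode) = (-0.46) − (-1.66) = +1.20 V.
Since E°cell > 0, the reaction is spontaneous under standard conditions.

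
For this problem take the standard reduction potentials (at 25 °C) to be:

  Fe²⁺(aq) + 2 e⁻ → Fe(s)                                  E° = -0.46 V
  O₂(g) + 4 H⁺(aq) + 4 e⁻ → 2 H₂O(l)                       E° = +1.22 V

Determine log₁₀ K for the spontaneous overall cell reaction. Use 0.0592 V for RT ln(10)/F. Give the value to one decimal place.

113.5

Cathode: O₂/H₂O; anode: Fe²⁺/Fe. E°cell = +1.68 V, n = 4.
log K = nE°cell / 0.0592 = (4)(+1.68) / 0.0592 = 113.5.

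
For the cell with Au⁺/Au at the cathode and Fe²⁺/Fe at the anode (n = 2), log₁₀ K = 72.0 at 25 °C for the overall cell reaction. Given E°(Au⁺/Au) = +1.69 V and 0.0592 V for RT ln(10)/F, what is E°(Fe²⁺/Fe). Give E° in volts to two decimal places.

E°cell = (0.0592/n)·log K = (0.0592/2)(72.0) = +2.131 V.
Since Au⁺/Au is the cathode and Fe²⁺/Fe the anode, E°cell = E°(Au⁺/Au) − E°(Fe²⁺/Fe).
So E°(Fe²⁺/Fe) = E°(Au⁺/Au) − E°cell = (+1.69) − (+2.131) = -0.44 V.

-0.44 V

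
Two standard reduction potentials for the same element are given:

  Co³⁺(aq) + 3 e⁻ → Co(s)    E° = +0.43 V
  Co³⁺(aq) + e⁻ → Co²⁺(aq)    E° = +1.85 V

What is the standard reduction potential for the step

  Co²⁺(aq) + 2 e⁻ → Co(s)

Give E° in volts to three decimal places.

Sequential free energies add, so n₃E°₃ = n₁E°₁ + n₂E°₂.
With n₃ = 3, and the known step contributing 1×(+1.85) V, the unknown satisfies 2·E° = 3×(+0.43) − 1×(+1.85) = -0.560.
E° = -0.560 / 2 = -0.280 V.

-0.280 V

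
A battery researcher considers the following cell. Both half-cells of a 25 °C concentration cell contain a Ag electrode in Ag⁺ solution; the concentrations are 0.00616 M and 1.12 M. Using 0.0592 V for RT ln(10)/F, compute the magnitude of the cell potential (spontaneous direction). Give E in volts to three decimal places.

+0.134 V

For a concentration cell E°cell = 0. The 1.12 M side is the cathode (reduction is favoured where [Ag⁺] is higher).
With n = 1, E = −(0.0592/1) log([Ag⁺]ₐₙ/[Ag⁺]꜀ₐₜ) = −(0.0592/1) log(0.00616/1.12) = −(0.0592/1)(-2.260) = +0.134 V.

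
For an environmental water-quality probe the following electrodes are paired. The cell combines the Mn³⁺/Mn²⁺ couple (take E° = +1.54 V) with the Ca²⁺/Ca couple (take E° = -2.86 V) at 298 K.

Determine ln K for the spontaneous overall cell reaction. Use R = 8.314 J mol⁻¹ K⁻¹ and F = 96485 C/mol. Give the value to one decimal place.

342.7

Cathode: Mn³⁺/Mn²⁺; anode: Ca²⁺/Ca. E°cell = (+1.54) − (-2.86) = +4.40 V, with n = 2.
ΔG° = −nFE° = −RT ln K, so ln K = nFE°/(RT) = (2)(96485)(+4.40) / ((8.314)(298)) = 342.702.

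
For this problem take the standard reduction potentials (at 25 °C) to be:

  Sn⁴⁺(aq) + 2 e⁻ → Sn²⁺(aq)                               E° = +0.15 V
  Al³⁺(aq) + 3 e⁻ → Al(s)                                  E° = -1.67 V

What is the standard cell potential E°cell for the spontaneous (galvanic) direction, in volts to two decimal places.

+1.82 V

The Sn⁴⁺/Sn²⁺ couple has the higher reduction potential, so it is the cathode; Al³⁺/Al is oxidised at the anode.
E°cell = E°(cathode) − E°(anode) = (+0.15) − (-1.67) = +1.82 V.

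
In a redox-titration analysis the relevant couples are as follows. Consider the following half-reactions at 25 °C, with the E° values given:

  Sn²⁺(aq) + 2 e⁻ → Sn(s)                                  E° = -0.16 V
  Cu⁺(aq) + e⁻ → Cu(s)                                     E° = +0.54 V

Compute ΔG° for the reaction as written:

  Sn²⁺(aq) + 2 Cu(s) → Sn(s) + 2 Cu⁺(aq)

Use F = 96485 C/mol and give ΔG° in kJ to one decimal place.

As written, Sn²⁺/Sn is reduced (cathode) and Cu⁺/Cu is oxidised (anode), so E°cell = (-0.16) − (+0.54) = -0.70 V.
Balancing electrons gives n = 2.
ΔG° = −nFE° = −(2)(96485)(-0.70) = 135,079 J = +135.1 kJ.

+135.1 kJ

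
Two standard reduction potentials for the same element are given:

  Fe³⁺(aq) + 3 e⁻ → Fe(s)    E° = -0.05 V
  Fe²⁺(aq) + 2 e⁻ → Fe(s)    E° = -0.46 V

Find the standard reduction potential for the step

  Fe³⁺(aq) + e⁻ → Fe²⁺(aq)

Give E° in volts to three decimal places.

+0.770 V

Sequential free energies add, so n₃E°₃ = n₁E°₁ + n₂E°₂.
With n₃ = 3, and the known step contributing 2×(-0.46) V, the unknown satisfies 1·E° = 3×(-0.05) − 2×(-0.46) = +0.770.
E° = +0.770 / 1 = +0.770 V.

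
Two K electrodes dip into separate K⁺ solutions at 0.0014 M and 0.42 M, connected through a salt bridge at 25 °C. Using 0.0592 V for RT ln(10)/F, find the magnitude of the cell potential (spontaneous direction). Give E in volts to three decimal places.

For a concentration cell E°cell = 0. The 0.42 M side is the cathode (reduction is favoured where [K⁺] is higher).
With n = 1, E = −(0.0592/1) log([K⁺]ₐₙ/[K⁺]꜀ₐₜ) = −(0.0592/1) log(0.0014/0.42) = −(0.0592/1)(-2.477) = +0.147 V.

+0.147 V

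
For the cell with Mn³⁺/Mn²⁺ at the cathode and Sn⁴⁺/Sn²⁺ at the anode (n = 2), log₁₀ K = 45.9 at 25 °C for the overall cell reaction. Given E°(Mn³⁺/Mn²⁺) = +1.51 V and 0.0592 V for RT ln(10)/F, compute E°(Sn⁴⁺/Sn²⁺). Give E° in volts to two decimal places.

E°cell = (0.0592/n)·log K = (0.0592/2)(45.9) = +1.359 V.
Since Mn³⁺/Mn²⁺ is the cathode and Sn⁴⁺/Sn²⁺ the anode, E°cell = E°(Mn³⁺/Mn²⁺) − E°(Sn⁴⁺/Sn²⁺).
So E°(Sn⁴⁺/Sn²⁺) = E°(Mn³⁺/Mn²⁺) − E°cell = (+1.51) − (+1.359) = +0.15 V.

+0.15 V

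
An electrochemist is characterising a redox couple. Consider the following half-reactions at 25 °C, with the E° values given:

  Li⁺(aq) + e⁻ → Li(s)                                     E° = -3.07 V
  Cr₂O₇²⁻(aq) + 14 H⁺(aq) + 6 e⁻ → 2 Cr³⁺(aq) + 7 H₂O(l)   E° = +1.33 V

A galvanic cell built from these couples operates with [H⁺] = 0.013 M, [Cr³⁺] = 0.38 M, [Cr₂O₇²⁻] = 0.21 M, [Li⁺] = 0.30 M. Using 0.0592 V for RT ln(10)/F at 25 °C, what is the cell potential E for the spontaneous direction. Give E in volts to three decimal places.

Cr₂O₇²⁻/Cr³⁺ is the cathode (higher E°), Li⁺/Li the anode: E°cell = +1.33 − (-3.07) = +4.40 V, n = 6.
Overall: Cr₂O₇²⁻(aq) + 14 H⁺(aq) + 6 Li(s) → 2 Cr³⁺(aq) + 7 H₂O(l) + 6 Li⁺(aq)
Q = [Cr³⁺]^2·[Li⁺]^6 / ([Cr₂O₇²⁻]·[H⁺]^14); log Q = 23.105.
E = E° − (0.0592/n) log Q = +4.40 − (0.0592/6)(23.105) = +4.172 V.

+4.172 V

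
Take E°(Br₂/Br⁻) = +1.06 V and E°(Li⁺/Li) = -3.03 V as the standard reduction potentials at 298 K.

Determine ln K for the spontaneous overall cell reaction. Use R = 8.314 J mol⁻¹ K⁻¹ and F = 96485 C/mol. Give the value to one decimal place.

318.6

Cathode: Br₂/Br⁻; anode: Li⁺/Li. E°cell = (+1.06) − (-3.03) = +4.09 V, with n = 2.
ΔG° = −nFE° = −RT ln K, so ln K = nFE°/(RT) = (2)(96485)(+4.09) / ((8.314)(298)) = 318.557.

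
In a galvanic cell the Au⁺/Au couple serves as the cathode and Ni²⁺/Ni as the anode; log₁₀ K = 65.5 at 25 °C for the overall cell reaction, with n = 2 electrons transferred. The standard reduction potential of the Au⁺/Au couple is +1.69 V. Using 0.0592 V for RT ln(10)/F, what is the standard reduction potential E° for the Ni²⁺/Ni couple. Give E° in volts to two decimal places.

-0.25 V

E°cell = (0.0592/n)·log K = (0.0592/2)(65.5) = +1.939 V.
Since Au⁺/Au is the cathode and Ni²⁺/Ni the anode, E°cell = E°(Au⁺/Au) − E°(Ni²⁺/Ni).
So E°(Ni²⁺/Ni) = E°(Au⁺/Au) − E°cell = (+1.69) − (+1.939) = -0.25 V.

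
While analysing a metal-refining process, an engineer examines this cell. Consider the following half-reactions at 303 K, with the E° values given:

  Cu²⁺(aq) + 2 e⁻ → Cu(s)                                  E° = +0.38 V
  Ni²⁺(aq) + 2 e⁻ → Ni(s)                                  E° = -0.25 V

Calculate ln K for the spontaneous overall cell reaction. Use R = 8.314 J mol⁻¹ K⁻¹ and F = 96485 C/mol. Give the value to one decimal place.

Cathode: Cu²⁺/Cu; anode: Ni²⁺/Ni. E°cell = (+0.38) − (-0.25) = +0.63 V, with n = 2.
ΔG° = −nFE° = −RT ln K, so ln K = nFE°/(RT) = (2)(96485)(+0.63) / ((8.314)(303)) = 48.259.

48.3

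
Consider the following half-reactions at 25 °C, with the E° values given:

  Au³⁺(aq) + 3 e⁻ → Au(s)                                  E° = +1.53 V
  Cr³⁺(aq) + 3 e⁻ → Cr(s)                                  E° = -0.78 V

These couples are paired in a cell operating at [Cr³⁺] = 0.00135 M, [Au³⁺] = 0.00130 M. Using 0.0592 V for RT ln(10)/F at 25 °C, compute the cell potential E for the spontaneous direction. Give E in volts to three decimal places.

Au³⁺/Au is the cathode (higher E°), Cr³⁺/Cr the anode: E°cell = +1.53 − (-0.78) = +2.31 V, n = 3.
Overall: Au³⁺(aq) + Cr(s) → Au(s) + Cr³⁺(aq)
Q = [Cr³⁺] / ([Au³⁺]); log Q = 0.016.
E = E° − (0.0592/n) log Q = +2.31 − (0.0592/3)(0.016) = +2.310 V.

+2.310 V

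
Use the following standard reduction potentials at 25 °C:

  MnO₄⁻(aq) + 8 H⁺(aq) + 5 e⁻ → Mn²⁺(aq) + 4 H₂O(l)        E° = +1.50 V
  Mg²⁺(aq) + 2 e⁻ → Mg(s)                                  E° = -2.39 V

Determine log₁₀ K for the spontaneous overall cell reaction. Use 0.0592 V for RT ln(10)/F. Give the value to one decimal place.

657.1

Cathode: MnO₄⁻/Mn²⁺; anode: Mg²⁺/Mg. E°cell = +3.89 V, n = 10.
log K = nE°cell / 0.0592 = (10)(+3.89) / 0.0592 = 657.1.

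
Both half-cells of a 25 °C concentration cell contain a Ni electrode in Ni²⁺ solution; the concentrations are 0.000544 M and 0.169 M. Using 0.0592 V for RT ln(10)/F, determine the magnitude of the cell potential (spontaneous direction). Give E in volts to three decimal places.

For a concentration cell E°cell = 0. The 0.169 M side is the cathode (reduction is favoured where [Ni²⁺] is higher).
With n = 2, E = −(0.0592/2) log([Ni²⁺]ₐₙ/[Ni²⁺]꜀ₐₜ) = −(0.0592/2) log(0.000544/0.169) = −(0.0592/2)(-2.492) = +0.074 V.

+0.074 V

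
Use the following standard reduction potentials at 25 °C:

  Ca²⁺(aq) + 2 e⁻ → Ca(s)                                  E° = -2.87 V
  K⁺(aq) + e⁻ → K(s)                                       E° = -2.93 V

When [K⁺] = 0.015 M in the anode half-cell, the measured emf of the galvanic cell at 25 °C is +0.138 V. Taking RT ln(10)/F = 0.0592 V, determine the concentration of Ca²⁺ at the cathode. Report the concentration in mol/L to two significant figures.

Ca²⁺/Ca is the cathode, K⁺/K the anode: E°cell = +0.06 V, n = 2.
Overall reaction: Ca²⁺(aq) + 2 K(s) → Ca(s) + 2 K⁺(aq); Q = [K⁺]^2/[Ca²⁺]^1.
From E = E° − (0.0592/n) log Q: log Q = (E° − E)·n/0.0592 = (+0.06 − (+0.138))·2/0.0592 = -2.6351.
So 1·log[Ca²⁺] = 2·log(0.015) − log Q = -3.6478 − (-2.6351) = -1.0127; [Ca²⁺] = 10^(-1.0127) ≈ 0.097 M.

0.097 M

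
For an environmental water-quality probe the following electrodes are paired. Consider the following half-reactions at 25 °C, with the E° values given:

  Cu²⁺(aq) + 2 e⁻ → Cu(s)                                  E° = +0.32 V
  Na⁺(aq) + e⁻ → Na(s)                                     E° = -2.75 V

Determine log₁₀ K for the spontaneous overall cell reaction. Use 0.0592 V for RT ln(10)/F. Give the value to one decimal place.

103.7

Cathode: Cu²⁺/Cu; anode: Na⁺/Na. E°cell = +3.07 V, n = 2.
log K = nE°cell / 0.0592 = (2)(+3.07) / 0.0592 = 103.7.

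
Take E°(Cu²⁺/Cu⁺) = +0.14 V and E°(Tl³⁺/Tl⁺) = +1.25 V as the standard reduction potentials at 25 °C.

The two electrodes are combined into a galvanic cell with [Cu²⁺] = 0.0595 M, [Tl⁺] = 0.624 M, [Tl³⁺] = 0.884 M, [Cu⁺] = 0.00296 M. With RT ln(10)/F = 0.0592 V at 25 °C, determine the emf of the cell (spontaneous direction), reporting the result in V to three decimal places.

+1.037 V

Tl³⁺/Tl⁺ is the cathode (higher E°), Cu²⁺/Cu⁺ the anode: E°cell = +1.25 − (+0.14) = +1.11 V, n = 2.
Overall: Tl³⁺(aq) + 2 Cu⁺(aq) → Tl⁺(aq) + 2 Cu²⁺(aq)
Q = [Tl⁺]·[Cu²⁺]^2 / ([Tl³⁺]·[Cu⁺]^2); log Q = 2.455.
E = E° − (0.0592/n) log Q = +1.11 − (0.0592/2)(2.455) = +1.037 V.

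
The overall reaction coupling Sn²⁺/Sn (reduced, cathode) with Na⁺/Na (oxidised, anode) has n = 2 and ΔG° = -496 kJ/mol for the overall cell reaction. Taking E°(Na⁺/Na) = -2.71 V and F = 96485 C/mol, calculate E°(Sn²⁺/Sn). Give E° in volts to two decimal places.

E°cell = −ΔG°/(nF) = −(-496×10³)/((2)(96485)) = +2.570 V.
Since Sn²⁺/Sn is the cathode and Na⁺/Na the anode, E°cell = E°(Sn²⁺/Sn) − E°(Na⁺/Na).
So E°(Sn²⁺/Sn) = E°cell + E°(Na⁺/Na) = +2.570 + (-2.71) = -0.14 V.

-0.14 V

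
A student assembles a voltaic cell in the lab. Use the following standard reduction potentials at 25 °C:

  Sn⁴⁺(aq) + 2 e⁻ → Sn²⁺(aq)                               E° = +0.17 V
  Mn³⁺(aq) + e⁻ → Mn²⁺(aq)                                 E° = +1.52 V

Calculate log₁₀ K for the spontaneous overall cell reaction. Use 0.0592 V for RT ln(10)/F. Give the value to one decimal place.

45.6

Cathode: Mn³⁺/Mn²⁺; anode: Sn⁴⁺/Sn²⁺. E°cell = +1.35 V, n = 2.
log K = nE°cell / 0.0592 = (2)(+1.35) / 0.0592 = 45.6.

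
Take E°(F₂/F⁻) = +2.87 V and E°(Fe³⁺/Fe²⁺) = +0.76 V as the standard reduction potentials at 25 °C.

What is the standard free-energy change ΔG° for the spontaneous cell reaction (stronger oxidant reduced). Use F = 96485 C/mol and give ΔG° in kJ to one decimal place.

-407.2 kJ

F₂/F⁻ (E° = +2.87 V) is the cathode; Fe³⁺/Fe²⁺ (E° = +0.76 V) is the anode, so E°cell = +2.11 V.
Balancing electrons gives n = 2 (lcm of 2 and 1).
ΔG° = −nFE° = −(2)(96485)(+2.11) = -407,167 J = -407.2 kJ.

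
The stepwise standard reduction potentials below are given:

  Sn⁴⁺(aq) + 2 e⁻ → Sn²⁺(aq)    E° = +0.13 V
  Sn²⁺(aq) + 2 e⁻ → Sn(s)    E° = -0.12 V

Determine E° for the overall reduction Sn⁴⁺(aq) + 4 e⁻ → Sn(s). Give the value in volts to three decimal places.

Standard free energies of sequential steps add: ΔG°₃ = ΔG°₁ + ΔG°₂, so n₃E°₃ = n₁E°₁ + n₂E°₂.
E°₃ = (2×+0.13 + 2×-0.12) / 4 = (+0.020) / 4 = +0.005 V.

+0.005 V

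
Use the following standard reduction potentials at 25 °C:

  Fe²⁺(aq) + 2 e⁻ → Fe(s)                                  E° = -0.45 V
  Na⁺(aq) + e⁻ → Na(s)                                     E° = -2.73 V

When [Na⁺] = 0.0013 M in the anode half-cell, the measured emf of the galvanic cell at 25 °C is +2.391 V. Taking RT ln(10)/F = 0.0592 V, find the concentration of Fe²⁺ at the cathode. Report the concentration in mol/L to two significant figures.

0.0095 M

Fe²⁺/Fe is the cathode, Na⁺/Na the anode: E°cell = +2.28 V, n = 2.
Overall reaction: Fe²⁺(aq) + 2 Na(s) → Fe(s) + 2 Na⁺(aq); Q = [Na⁺]^2/[Fe²⁺]^1.
From E = E° − (0.0592/n) log Q: log Q = (E° − E)·n/0.0592 = (+2.28 − (+2.391))·2/0.0592 = -3.7500.
So 1·log[Fe²⁺] = 2·log(0.0013) − log Q = -5.7721 − (-3.7500) = -2.0221; [Fe²⁺] = 10^(-2.0221) ≈ 0.0095 M.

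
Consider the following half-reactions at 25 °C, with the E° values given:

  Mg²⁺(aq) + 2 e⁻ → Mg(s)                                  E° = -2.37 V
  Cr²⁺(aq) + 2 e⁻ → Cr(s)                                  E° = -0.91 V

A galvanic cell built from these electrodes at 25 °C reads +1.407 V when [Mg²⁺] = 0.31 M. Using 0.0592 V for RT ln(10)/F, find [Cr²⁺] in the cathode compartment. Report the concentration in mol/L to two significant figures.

Cr²⁺/Cr is the cathode, Mg²⁺/Mg the anode: E°cell = +1.46 V, n = 2.
Overall reaction: Cr²⁺(aq) + Mg(s) → Cr(s) + Mg²⁺(aq); Q = [Mg²⁺]^1/[Cr²⁺]^1.
From E = E° − (0.0592/n) log Q: log Q = (E° − E)·n/0.0592 = (+1.46 − (+1.407))·2/0.0592 = 1.7905.
So 1·log[Cr²⁺] = 1·log(0.31) − log Q = -0.5086 − (1.7905) = -2.2991; [Cr²⁺] = 10^(-2.2991) ≈ 0.0050 M.

0.0050 M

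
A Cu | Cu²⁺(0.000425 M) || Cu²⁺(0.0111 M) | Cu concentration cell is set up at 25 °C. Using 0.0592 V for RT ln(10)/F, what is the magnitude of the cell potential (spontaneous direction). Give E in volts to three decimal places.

+0.042 V

For a concentration cell E°cell = 0. The 0.0111 M side is the cathode (reduction is favoured where [Cu²⁺] is higher).
With n = 2, E = −(0.0592/2) log([Cu²⁺]ₐₙ/[Cu²⁺]꜀ₐₜ) = −(0.0592/2) log(0.000425/0.0111) = −(0.0592/2)(-1.417) = +0.042 V.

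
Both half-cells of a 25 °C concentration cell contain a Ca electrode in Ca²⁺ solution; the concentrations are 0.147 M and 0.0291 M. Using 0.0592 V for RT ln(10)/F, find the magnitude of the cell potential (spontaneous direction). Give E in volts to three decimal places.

+0.021 V

For a concentration cell E°cell = 0. The 0.147 M side is the cathode (reduction is favoured where [Ca²⁺] is higher).
With n = 2, E = −(0.0592/2) log([Ca²⁺]ₐₙ/[Ca²⁺]꜀ₐₜ) = −(0.0592/2) log(0.0291/0.147) = −(0.0592/2)(-0.703) = +0.021 V.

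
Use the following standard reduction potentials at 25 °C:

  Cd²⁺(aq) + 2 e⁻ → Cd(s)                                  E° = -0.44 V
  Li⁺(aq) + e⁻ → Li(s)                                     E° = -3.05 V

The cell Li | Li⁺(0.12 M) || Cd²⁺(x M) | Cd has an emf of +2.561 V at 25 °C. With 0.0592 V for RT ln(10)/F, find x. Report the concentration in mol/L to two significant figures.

Cd²⁺/Cd is the cathode, Li⁺/Li the anode: E°cell = +2.61 V, n = 2.
Overall reaction: Cd²⁺(aq) + 2 Li(s) → Cd(s) + 2 Li⁺(aq); Q = [Li⁺]^2/[Cd²⁺]^1.
From E = E° − (0.0592/n) log Q: log Q = (E° − E)·n/0.0592 = (+2.61 − (+2.561))·2/0.0592 = 1.6554.
So 1·log[Cd²⁺] = 2·log(0.12) − log Q = -1.8416 − (1.6554) = -3.4970; [Cd²⁺] = 10^(-3.4970) ≈ 0.00032 M.

0.00032 M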